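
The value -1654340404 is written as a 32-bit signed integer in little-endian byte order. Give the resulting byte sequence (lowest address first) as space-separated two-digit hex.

Two's complement of -1654340404 in 32 bits: 1654340404 = 0x629B3B34; invert → 0x9D64C4CB; add 1 → 0x9D64C4CC.
Split into bytes (most-significant first): 9D 64 C4 CC.
Little-endian: lowest address holds the least-significant byte.
So at ascending addresses the bytes are CC C4 64 9D.

CC C4 64 9D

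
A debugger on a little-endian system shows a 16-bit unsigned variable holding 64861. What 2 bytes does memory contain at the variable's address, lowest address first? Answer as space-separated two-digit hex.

64861 in hexadecimal, padded to 16 bits, is 0xFD5D.
Split into bytes (most-significant first): FD 5D.
Little-endian: lowest address holds the least-significant byte.
So at ascending addresses the bytes are 5D FD.

5D FD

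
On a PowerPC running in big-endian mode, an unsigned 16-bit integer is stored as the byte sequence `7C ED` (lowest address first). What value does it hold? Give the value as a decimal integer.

Big-endian: lowest address holds the most-significant byte.
The bytes are already most-significant first: 0x7CED.
0x7CED = 31981.

31981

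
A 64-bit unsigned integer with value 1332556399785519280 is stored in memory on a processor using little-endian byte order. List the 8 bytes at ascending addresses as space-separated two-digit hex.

B0 A8 63 44 FC 30 7E 12

1332556399785519280 in hexadecimal, padded to 64 bits, is 0x127E30FC4463A8B0.
Split into bytes (most-significant first): 12 7E 30 FC 44 63 A8 B0.
Little-endian: lowest address holds the least-significant byte.
So at ascending addresses the bytes are B0 A8 63 44 FC 30 7E 12.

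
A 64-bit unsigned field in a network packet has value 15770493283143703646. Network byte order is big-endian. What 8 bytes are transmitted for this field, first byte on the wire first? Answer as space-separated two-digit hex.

15770493283143703646 in hexadecimal, padded to 64 bits, is 0xDADC0C15DA76DC5E.
Split into bytes (most-significant first): DA DC 0C 15 DA 76 DC 5E.
Big-endian: lowest address holds the most-significant byte.
So the memory order matches the most-significant-first order: DA DC 0C 15 DA 76 DC 5E.

DA DC 0C 15 DA 76 DC 5E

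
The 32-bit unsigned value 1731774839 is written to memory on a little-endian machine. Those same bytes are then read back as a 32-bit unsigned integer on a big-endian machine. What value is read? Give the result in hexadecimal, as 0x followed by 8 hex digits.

0x77C93867

1731774839 in 32-bit hexadecimal is 0x6738C977.
Stored little-endian, the bytes at ascending addresses are 77 C9 38 67.
Read back as big-endian, the last byte is least significant, giving 0x77C93867.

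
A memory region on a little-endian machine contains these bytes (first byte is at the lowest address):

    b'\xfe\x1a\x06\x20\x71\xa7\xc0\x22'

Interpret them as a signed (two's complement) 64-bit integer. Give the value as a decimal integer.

2504185497128409854

In little-endian order the low byte comes first in memory.
Reassemble most-significant byte first: 22 C0 A7 71 20 06 1A FE → 0x22C0A77120061AFE.
0x22C0A77120061AFE = 2504185497128409854.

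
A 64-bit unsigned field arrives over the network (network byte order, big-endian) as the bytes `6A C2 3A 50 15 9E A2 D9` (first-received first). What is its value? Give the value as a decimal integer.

In big-endian order the high byte comes first in memory.
The bytes are already most-significant first: 0x6AC23A50159EA2D9.
0x6AC23A50159EA2D9 = 7692775229136741081.

7692775229136741081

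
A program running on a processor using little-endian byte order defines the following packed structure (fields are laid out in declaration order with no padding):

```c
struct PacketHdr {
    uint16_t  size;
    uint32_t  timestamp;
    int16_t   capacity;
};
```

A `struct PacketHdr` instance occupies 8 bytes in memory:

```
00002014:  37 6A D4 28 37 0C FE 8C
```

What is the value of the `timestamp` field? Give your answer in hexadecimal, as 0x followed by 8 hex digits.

`timestamp` follows `size` (2 bytes), so it starts at byte offset 2 and occupies 4 bytes.
Bytes at offsets 2..5: D4 28 37 0C.
Little-endian: lowest address holds the least-significant byte.
Reassemble most-significant byte first: 0C 37 28 D4 → 0x0C3728D4.

0x0C3728D4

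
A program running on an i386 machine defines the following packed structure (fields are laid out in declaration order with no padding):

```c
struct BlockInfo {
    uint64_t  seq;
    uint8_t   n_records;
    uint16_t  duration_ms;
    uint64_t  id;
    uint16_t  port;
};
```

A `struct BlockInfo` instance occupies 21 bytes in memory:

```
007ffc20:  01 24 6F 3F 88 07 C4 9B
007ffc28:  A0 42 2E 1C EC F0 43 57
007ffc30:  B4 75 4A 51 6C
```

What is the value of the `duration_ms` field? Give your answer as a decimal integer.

`duration_ms` follows `seq` (8 B), `n_records` (1 B), so it starts at offset 8 + 1 = 9 and occupies 2 bytes.
Bytes at offsets 9..10: 42 2E.
Little-endian: lowest address holds the least-significant byte.
Reassemble most-significant byte first: 2E 42 → 0x2E42.
0x2E42 = 11842.

11842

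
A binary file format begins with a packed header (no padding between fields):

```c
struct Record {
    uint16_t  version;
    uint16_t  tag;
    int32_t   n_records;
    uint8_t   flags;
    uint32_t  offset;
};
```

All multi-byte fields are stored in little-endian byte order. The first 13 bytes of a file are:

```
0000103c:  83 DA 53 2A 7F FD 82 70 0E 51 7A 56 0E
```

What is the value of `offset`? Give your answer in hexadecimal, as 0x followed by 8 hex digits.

`offset` follows `version` (2 B), `tag` (2 B), `n_records` (4 B), `flags` (1 B), so it starts at offset 2 + 2 + 4 + 1 = 9 and occupies 4 bytes.
Bytes at offsets 9..12: 51 7A 56 0E.
Little-endian: lowest address holds the least-significant byte.
Reassemble most-significant byte first: 0E 56 7A 51 → 0x0E567A51.

0x0E567A51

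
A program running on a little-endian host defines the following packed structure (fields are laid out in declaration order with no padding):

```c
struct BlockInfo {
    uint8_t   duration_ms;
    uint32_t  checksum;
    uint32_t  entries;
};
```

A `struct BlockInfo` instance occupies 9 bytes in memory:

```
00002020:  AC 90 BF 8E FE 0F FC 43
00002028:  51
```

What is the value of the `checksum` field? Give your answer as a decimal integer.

4270768016

`checksum` follows `duration_ms` (1 byte), so it starts at byte offset 1 and occupies 4 bytes.
Bytes at offsets 1..4: 90 BF 8E FE.
Little-endian stores the least-significant byte at the lowest address.
Reassemble most-significant byte first: FE 8E BF 90 → 0xFE8EBF90.
0xFE8EBF90 = 4270768016.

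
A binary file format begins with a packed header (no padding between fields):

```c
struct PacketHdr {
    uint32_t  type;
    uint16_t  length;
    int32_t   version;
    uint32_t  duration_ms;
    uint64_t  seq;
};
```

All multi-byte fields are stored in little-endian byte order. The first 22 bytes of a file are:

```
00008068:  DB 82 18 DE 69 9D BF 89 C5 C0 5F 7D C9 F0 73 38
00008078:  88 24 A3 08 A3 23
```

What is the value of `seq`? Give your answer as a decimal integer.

`seq` follows `type` (4 B), `length` (2 B), `version` (4 B), `duration_ms` (4 B), so it starts at offset 4 + 2 + 4 + 4 = 14 and occupies 8 bytes.
Bytes at offsets 14..21: 73 38 88 24 A3 08 A3 23.
Little-endian stores the least-significant byte at the lowest address.
Reassemble most-significant byte first: 23 A3 08 A3 24 88 38 73 → 0x23A308A324883873.
0x23A308A324883873 = 2567905709316913267.

2567905709316913267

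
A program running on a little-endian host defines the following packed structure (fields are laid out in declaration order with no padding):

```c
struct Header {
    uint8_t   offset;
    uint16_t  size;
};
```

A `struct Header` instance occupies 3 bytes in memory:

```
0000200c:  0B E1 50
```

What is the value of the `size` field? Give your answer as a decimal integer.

`size` follows `offset` (1 byte), so it starts at byte offset 1 and occupies 2 bytes.
Bytes at offsets 1..2: E1 50.
In little-endian order the low byte comes first in memory.
Reassemble most-significant byte first: 50 E1 → 0x50E1.
0x50E1 = 20705.

20705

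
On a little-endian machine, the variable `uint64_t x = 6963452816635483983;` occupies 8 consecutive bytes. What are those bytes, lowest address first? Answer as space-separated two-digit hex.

4F 57 C0 59 71 27 A3 60

6963452816635483983 in hexadecimal, padded to 64 bits, is 0x60A3277159C0574F.
Split into bytes (most-significant first): 60 A3 27 71 59 C0 57 4F.
In little-endian order the low byte comes first in memory.
So at ascending addresses the bytes are 4F 57 C0 59 71 27 A3 60.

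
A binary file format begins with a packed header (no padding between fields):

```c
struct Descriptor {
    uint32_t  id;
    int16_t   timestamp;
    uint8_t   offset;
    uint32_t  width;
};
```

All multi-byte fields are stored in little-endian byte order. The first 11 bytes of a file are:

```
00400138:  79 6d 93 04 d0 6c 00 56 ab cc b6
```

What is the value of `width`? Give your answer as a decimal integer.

`width` follows `id` (4 B), `timestamp` (2 B), `offset` (1 B), so it starts at offset 4 + 2 + 1 = 7 and occupies 4 bytes.
Bytes at offsets 7..10: 56 AB CC B6.
In little-endian order the low byte comes first in memory.
Reassemble most-significant byte first: B6 CC AB 56 → 0xB6CCAB56.
0xB6CCAB56 = 3066866518.

3066866518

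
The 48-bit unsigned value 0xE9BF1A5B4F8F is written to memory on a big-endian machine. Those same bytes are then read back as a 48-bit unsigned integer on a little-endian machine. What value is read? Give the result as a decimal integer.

157570993668073

Stored big-endian, the bytes at ascending addresses are E9 BF 1A 5B 4F 8F.
Read back as little-endian, the first byte is least significant, giving 0x8F4F5B1ABFE9.
0x8F4F5B1ABFE9 = 157570993668073.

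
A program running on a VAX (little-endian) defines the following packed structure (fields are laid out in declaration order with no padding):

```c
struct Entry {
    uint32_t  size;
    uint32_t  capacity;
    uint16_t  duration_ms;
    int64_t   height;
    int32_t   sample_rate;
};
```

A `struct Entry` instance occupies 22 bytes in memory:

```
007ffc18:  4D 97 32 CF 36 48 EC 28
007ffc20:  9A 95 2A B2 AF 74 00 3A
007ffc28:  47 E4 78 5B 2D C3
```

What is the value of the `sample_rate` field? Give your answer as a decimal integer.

`sample_rate` follows `size` (4 B), `capacity` (4 B), `duration_ms` (2 B), `height` (8 B), so it starts at offset 4 + 4 + 2 + 8 = 18 and occupies 4 bytes.
Bytes at offsets 18..21: 78 5B 2D C3.
In little-endian order the low byte comes first in memory.
Reassemble most-significant byte first: C3 2D 5B 78 → 0xC32D5B78.
Top bit is set, so as a signed 32-bit value this is 0xC32D5B78 − 2^32 = -1020437640.

-1020437640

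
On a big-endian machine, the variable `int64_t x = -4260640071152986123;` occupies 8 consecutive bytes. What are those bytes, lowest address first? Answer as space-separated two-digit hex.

Two's complement of -4260640071152986123 in 64 bits: 4260640071152986123 = 0x3B20D59224DE680B; invert → 0xC4DF2A6DDB2197F4; add 1 → 0xC4DF2A6DDB2197F5.
Split into bytes (most-significant first): C4 DF 2A 6D DB 21 97 F5.
In big-endian order the high byte comes first in memory.
So the memory order matches the most-significant-first order: C4 DF 2A 6D DB 21 97 F5.

C4 DF 2A 6D DB 21 97 F5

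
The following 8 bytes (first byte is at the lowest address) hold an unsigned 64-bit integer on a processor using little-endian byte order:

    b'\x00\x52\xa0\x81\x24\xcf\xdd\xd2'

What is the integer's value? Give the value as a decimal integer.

Little-endian: lowest address holds the least-significant byte.
Reassemble most-significant byte first: D2 DD CF 24 81 A0 52 00 → 0xD2DDCF2481A05200.
0xD2DDCF2481A05200 = 15194528473518461440.

15194528473518461440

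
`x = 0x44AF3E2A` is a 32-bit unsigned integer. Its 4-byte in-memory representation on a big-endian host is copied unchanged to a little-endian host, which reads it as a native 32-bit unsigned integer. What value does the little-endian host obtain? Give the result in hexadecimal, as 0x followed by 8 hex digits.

0x2A3EAF44

Stored big-endian, the bytes at ascending addresses are 44 AF 3E 2A.
Read back as little-endian, the first byte is least significant, giving 0x2A3EAF44.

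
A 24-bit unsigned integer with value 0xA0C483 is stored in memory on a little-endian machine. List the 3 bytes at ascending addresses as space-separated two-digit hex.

Split into bytes (most-significant first): A0 C4 83.
Little-endian: lowest address holds the least-significant byte.
So at ascending addresses the bytes are 83 C4 A0.

83 C4 A0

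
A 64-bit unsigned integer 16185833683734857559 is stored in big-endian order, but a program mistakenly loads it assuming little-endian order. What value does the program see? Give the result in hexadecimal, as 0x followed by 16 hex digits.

0x578791A8FAA19FE0

16185833683734857559 in 64-bit hexadecimal is 0xE09FA1FAA8918757.
Stored big-endian, the bytes at ascending addresses are E0 9F A1 FA A8 91 87 57.
Read back as little-endian, the first byte is least significant, giving 0x578791A8FAA19FE0.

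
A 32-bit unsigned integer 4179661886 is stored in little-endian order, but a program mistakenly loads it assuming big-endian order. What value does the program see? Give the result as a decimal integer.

1049895161

4179661886 in 32-bit hexadecimal is 0xF920943E.
Stored little-endian, the bytes at ascending addresses are 3E 94 20 F9.
Read back as big-endian, the last byte is least significant, giving 0x3E9420F9.
0x3E9420F9 = 1049895161.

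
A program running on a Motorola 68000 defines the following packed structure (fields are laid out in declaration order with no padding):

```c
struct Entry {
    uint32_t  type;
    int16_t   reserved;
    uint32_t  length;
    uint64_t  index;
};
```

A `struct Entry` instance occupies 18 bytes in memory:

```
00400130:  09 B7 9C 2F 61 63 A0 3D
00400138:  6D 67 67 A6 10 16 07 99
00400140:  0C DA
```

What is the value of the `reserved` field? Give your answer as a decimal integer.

`reserved` follows `type` (4 bytes), so it starts at byte offset 4 and occupies 2 bytes.
Bytes at offsets 4..5: 61 63.
In big-endian order the high byte comes first in memory.
The bytes are already most-significant first: 0x6163.
0x6163 = 24931.

24931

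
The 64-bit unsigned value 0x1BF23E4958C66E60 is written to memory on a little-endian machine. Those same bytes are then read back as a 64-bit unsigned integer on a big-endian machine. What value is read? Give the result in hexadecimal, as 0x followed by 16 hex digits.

Stored little-endian, the bytes at ascending addresses are 60 6E C6 58 49 3E F2 1B.
Read back as big-endian, the last byte is least significant, giving 0x606EC658493EF21B.

0x606EC658493EF21B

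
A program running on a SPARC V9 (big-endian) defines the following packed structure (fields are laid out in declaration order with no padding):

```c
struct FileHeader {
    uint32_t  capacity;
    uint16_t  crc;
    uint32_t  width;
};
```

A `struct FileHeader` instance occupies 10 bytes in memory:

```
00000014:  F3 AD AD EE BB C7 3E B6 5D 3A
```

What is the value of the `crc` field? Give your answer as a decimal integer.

48071

`crc` follows `capacity` (4 bytes), so it starts at byte offset 4 and occupies 2 bytes.
Bytes at offsets 4..5: BB C7.
Big-endian stores the most-significant byte at the lowest address.
The bytes are already most-significant first: 0xBBC7.
0xBBC7 = 48071.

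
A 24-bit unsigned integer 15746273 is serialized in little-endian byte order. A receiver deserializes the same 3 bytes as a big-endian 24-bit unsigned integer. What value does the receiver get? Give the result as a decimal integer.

14763248

15746273 in 24-bit hexadecimal is 0xF044E1.
Stored little-endian, the bytes at ascending addresses are E1 44 F0.
Read back as big-endian, the last byte is least significant, giving 0xE144F0.
0xE144F0 = 14763248.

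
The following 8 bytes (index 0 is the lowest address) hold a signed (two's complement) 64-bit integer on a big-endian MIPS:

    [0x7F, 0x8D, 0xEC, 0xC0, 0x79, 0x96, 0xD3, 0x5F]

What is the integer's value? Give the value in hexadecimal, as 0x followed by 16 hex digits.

0x7F8DECC07996D35F

In big-endian order the high byte comes first in memory.
The bytes are already most-significant first: 0x7F8DECC07996D35F.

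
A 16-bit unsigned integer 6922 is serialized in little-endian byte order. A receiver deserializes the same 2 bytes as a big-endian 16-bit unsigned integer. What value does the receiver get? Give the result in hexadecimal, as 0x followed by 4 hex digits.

6922 in 16-bit hexadecimal is 0x1B0A.
Stored little-endian, the bytes at ascending addresses are 0A 1B.
Read back as big-endian, the last byte is least significant, giving 0x0A1B.

0x0A1B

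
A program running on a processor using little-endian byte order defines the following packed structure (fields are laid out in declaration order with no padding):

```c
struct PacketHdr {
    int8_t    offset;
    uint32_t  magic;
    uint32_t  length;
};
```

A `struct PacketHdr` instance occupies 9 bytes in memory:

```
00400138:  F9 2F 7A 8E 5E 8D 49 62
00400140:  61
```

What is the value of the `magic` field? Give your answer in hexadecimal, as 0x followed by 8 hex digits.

0x5E8E7A2F

`magic` follows `offset` (1 byte), so it starts at byte offset 1 and occupies 4 bytes.
Bytes at offsets 1..4: 2F 7A 8E 5E.
Little-endian: lowest address holds the least-significant byte.
Reassemble most-significant byte first: 5E 8E 7A 2F → 0x5E8E7A2F.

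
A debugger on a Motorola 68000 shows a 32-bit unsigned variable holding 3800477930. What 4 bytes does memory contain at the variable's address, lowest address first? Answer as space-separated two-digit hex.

E2 86 B0 EA

3800477930 in hexadecimal, padded to 32 bits, is 0xE286B0EA.
Split into bytes (most-significant first): E2 86 B0 EA.
Big-endian stores the most-significant byte at the lowest address.
So the memory order matches the most-significant-first order: E2 86 B0 EA.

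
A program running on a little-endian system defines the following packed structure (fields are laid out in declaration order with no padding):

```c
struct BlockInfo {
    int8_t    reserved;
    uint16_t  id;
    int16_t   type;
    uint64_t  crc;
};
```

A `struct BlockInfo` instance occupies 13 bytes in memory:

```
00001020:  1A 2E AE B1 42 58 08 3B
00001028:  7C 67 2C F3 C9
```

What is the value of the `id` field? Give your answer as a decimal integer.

`id` follows `reserved` (1 byte), so it starts at byte offset 1 and occupies 2 bytes.
Bytes at offsets 1..2: 2E AE.
In little-endian order the low byte comes first in memory.
Reassemble most-significant byte first: AE 2E → 0xAE2E.
0xAE2E = 44590.

44590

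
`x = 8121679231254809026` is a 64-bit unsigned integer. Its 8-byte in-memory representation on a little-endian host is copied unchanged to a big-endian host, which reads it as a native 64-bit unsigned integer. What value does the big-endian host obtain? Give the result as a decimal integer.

8121679231254809026 in 64-bit hexadecimal is 0x70B6003AF69C49C2.
Stored little-endian, the bytes at ascending addresses are C2 49 9C F6 3A 00 B6 70.
Read back as big-endian, the last byte is least significant, giving 0xC2499CF63A00B670.
0xC2499CF63A00B670 = 13999893498006910576.

13999893498006910576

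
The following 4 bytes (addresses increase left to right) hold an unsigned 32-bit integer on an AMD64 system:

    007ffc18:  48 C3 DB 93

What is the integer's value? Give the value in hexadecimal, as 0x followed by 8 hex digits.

Little-endian stores the least-significant byte at the lowest address.
Reassemble most-significant byte first: 93 DB C3 48 → 0x93DBC348.

0x93DBC348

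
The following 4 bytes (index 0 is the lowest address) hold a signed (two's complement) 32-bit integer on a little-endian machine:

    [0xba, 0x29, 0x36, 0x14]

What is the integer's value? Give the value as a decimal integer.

339093946

In little-endian order the low byte comes first in memory.
Reassemble most-significant byte first: 14 36 29 BA → 0x143629BA.
0x143629BA = 339093946.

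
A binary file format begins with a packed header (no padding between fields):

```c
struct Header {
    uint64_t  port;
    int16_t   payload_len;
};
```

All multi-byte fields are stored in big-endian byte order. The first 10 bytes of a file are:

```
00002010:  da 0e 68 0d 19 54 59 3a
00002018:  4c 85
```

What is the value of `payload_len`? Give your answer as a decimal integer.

`payload_len` follows `port` (8 bytes), so it starts at byte offset 8 and occupies 2 bytes.
Bytes at offsets 8..9: 4C 85.
Big-endian: lowest address holds the most-significant byte.
The bytes are already most-significant first: 0x4C85.
0x4C85 = 19589.

19589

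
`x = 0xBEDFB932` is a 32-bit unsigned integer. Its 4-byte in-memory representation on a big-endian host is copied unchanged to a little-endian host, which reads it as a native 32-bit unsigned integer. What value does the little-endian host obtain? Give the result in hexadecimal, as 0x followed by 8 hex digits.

Stored big-endian, the bytes at ascending addresses are BE DF B9 32.
Read back as little-endian, the first byte is least significant, giving 0x32B9DFBE.

0x32B9DFBE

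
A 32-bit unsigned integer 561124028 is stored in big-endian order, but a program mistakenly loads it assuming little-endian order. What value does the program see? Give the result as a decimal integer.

3155325473

561124028 in 32-bit hexadecimal is 0x217212BC.
Stored big-endian, the bytes at ascending addresses are 21 72 12 BC.
Read back as little-endian, the first byte is least significant, giving 0xBC127221.
0xBC127221 = 3155325473.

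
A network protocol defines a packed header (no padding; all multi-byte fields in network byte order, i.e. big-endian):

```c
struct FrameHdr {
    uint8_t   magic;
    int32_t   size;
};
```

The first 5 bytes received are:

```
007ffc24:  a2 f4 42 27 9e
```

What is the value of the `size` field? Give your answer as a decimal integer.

`size` follows `magic` (1 byte), so it starts at byte offset 1 and occupies 4 bytes.
Bytes at offsets 1..4: F4 42 27 9E.
Big-endian: lowest address holds the most-significant byte.
The bytes are already most-significant first: 0xF442279E.
Top bit is set, so as a signed 32-bit value this is 0xF442279E − 2^32 = -196991074.

-196991074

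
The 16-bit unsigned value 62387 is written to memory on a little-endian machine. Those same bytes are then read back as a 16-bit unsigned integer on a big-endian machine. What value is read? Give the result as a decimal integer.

46067

62387 in 16-bit hexadecimal is 0xF3B3.
Stored little-endian, the bytes at ascending addresses are B3 F3.
Read back as big-endian, the last byte is least significant, giving 0xB3F3.
0xB3F3 = 46067.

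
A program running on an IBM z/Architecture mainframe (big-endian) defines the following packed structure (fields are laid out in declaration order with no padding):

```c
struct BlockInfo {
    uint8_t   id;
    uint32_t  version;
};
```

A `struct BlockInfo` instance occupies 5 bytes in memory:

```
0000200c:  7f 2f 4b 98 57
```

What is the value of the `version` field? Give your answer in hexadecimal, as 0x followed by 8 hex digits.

0x2F4B9857

`version` follows `id` (1 byte), so it starts at byte offset 1 and occupies 4 bytes.
Bytes at offsets 1..4: 2F 4B 98 57.
In big-endian order the high byte comes first in memory.
The bytes are already most-significant first: 0x2F4B9857.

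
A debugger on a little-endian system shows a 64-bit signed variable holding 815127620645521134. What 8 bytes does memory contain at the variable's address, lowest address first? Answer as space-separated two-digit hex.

EE 86 2F 93 40 EA 4F 0B

815127620645521134 in hexadecimal, padded to 64 bits, is 0x0B4FEA40932F86EE.
Split into bytes (most-significant first): 0B 4F EA 40 93 2F 86 EE.
Little-endian stores the least-significant byte at the lowest address.
So at ascending addresses the bytes are EE 86 2F 93 40 EA 4F 0B.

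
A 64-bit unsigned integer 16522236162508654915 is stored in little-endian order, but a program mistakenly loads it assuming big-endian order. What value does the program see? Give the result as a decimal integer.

4830516669124594405

16522236162508654915 in 64-bit hexadecimal is 0xE54AC64051710943.
Stored little-endian, the bytes at ascending addresses are 43 09 71 51 40 C6 4A E5.
Read back as big-endian, the last byte is least significant, giving 0x4309715140C64AE5.
0x4309715140C64AE5 = 4830516669124594405.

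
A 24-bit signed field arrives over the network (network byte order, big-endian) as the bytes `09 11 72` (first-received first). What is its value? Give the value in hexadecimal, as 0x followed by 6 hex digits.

0x091172

In big-endian order the high byte comes first in memory.
The bytes are already most-significant first: 0x091172.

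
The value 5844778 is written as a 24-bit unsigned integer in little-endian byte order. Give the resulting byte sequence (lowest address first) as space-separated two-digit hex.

5844778 in hexadecimal, padded to 24 bits, is 0x592F2A.
Split into bytes (most-significant first): 59 2F 2A.
Little-endian: lowest address holds the least-significant byte.
So at ascending addresses the bytes are 2A 2F 59.

2A 2F 59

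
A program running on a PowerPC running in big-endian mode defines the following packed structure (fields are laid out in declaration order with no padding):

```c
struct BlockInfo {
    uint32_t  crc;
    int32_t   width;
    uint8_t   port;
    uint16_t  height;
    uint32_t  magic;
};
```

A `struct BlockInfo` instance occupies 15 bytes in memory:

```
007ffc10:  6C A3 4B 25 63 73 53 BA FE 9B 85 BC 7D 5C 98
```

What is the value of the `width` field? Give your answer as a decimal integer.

1668502458

`width` follows `crc` (4 bytes), so it starts at byte offset 4 and occupies 4 bytes.
Bytes at offsets 4..7: 63 73 53 BA.
In big-endian order the high byte comes first in memory.
The bytes are already most-significant first: 0x637353BA.
0x637353BA = 1668502458.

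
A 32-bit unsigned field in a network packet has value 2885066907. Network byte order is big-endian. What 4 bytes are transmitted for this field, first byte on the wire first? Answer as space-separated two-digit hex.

2885066907 in hexadecimal, padded to 32 bits, is 0xABF6A09B.
Split into bytes (most-significant first): AB F6 A0 9B.
Big-endian stores the most-significant byte at the lowest address.
So the memory order matches the most-significant-first order: AB F6 A0 9B.

AB F6 A0 9B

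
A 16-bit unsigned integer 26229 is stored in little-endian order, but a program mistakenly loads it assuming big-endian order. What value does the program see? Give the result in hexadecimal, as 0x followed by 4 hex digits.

26229 in 16-bit hexadecimal is 0x6675.
Stored little-endian, the bytes at ascending addresses are 75 66.
Read back as big-endian, the last byte is least significant, giving 0x7566.

0x7566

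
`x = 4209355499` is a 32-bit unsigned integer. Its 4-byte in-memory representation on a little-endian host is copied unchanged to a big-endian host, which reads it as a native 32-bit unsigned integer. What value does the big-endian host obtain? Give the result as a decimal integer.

3953845754

4209355499 in 32-bit hexadecimal is 0xFAE5AAEB.
Stored little-endian, the bytes at ascending addresses are EB AA E5 FA.
Read back as big-endian, the last byte is least significant, giving 0xEBAAE5FA.
0xEBAAE5FA = 3953845754.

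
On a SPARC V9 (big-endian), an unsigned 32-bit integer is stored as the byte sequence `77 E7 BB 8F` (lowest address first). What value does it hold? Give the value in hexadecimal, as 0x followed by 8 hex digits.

0x77E7BB8F

In big-endian order the high byte comes first in memory.
The bytes are already most-significant first: 0x77E7BB8F.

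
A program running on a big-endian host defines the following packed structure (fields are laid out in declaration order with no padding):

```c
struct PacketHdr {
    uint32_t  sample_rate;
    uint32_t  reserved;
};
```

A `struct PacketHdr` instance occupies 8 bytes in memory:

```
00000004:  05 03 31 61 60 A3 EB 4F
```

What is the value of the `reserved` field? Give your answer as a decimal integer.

`reserved` follows `sample_rate` (4 bytes), so it starts at byte offset 4 and occupies 4 bytes.
Bytes at offsets 4..7: 60 A3 EB 4F.
Big-endian: lowest address holds the most-significant byte.
The bytes are already most-significant first: 0x60A3EB4F.
0x60A3EB4F = 1621355343.

1621355343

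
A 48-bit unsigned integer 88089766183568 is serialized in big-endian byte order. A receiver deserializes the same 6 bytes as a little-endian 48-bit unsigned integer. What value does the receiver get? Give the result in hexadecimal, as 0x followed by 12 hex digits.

0x90C238FF1D50

88089766183568 in 48-bit hexadecimal is 0x501DFF38C290.
Stored big-endian, the bytes at ascending addresses are 50 1D FF 38 C2 90.
Read back as little-endian, the first byte is least significant, giving 0x90C238FF1D50.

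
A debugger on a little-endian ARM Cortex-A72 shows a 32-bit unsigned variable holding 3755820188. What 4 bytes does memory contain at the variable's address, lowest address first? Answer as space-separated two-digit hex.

9C 44 DD DF

3755820188 in hexadecimal, padded to 32 bits, is 0xDFDD449C.
Split into bytes (most-significant first): DF DD 44 9C.
In little-endian order the low byte comes first in memory.
So at ascending addresses the bytes are 9C 44 DD DF.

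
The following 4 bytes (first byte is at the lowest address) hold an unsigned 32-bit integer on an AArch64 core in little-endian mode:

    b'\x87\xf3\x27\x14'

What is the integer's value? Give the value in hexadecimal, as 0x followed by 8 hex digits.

In little-endian order the low byte comes first in memory.
Reassemble most-significant byte first: 14 27 F3 87 → 0x1427F387.

0x1427F387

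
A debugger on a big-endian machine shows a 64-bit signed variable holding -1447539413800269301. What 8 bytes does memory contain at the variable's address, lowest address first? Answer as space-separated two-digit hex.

Two's complement of -1447539413800269301 in 64 bits: 1447539413800269301 = 0x1416B16D6DF135F5; invert → 0xEBE94E92920ECA0A; add 1 → 0xEBE94E92920ECA0B.
Split into bytes (most-significant first): EB E9 4E 92 92 0E CA 0B.
Big-endian stores the most-significant byte at the lowest address.
So the memory order matches the most-significant-first order: EB E9 4E 92 92 0E CA 0B.

EB E9 4E 92 92 0E CA 0B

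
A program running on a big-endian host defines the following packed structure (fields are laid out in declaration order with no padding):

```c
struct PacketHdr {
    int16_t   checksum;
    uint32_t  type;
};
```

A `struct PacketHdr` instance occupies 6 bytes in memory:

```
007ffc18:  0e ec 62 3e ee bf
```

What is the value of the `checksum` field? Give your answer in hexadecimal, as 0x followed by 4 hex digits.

0x0EEC

`checksum` is the first field, at byte offset 0, occupying 2 bytes.
Bytes at offsets 0..1: 0E EC.
Big-endian stores the most-significant byte at the lowest address.
The bytes are already most-significant first: 0x0EEC.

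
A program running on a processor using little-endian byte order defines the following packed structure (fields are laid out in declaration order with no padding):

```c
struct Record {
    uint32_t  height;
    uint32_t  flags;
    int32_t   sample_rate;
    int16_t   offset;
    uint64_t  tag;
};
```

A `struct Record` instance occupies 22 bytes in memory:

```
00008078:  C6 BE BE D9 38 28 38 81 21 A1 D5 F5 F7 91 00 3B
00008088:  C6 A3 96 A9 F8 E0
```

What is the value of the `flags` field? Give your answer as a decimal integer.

`flags` follows `height` (4 bytes), so it starts at byte offset 4 and occupies 4 bytes.
Bytes at offsets 4..7: 38 28 38 81.
Little-endian: lowest address holds the least-significant byte.
Reassemble most-significant byte first: 81 38 28 38 → 0x81382838.
0x81382838 = 2167941176.

2167941176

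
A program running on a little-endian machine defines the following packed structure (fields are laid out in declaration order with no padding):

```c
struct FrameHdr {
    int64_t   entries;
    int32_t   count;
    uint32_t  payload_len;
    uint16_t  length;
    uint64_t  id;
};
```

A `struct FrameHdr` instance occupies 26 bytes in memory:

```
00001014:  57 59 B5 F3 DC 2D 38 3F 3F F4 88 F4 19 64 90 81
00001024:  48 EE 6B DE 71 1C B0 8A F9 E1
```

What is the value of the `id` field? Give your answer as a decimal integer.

16283198416730840683

`id` follows `entries` (8 B), `count` (4 B), `payload_len` (4 B), `length` (2 B), so it starts at offset 8 + 4 + 4 + 2 = 18 and occupies 8 bytes.
Bytes at offsets 18..25: 6B DE 71 1C B0 8A F9 E1.
In little-endian order the low byte comes first in memory.
Reassemble most-significant byte first: E1 F9 8A B0 1C 71 DE 6B → 0xE1F98AB01C71DE6B.
0xE1F98AB01C71DE6B = 16283198416730840683.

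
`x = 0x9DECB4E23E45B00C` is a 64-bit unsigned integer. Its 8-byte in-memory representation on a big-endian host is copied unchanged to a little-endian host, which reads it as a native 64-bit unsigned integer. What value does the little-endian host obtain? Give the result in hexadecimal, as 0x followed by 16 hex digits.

Stored big-endian, the bytes at ascending addresses are 9D EC B4 E2 3E 45 B0 0C.
Read back as little-endian, the first byte is least significant, giving 0x0CB0453EE2B4EC9D.

0x0CB0453EE2B4EC9D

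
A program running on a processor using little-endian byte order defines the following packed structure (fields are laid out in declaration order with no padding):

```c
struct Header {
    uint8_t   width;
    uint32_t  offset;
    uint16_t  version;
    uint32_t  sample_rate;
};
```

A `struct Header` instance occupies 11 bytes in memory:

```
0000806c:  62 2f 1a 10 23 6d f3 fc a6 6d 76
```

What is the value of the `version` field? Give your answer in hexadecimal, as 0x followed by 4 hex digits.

`version` follows `width` (1 B), `offset` (4 B), so it starts at offset 1 + 4 = 5 and occupies 2 bytes.
Bytes at offsets 5..6: 6D F3.
Little-endian: lowest address holds the least-significant byte.
Reassemble most-significant byte first: F3 6D → 0xF36D.

0xF36D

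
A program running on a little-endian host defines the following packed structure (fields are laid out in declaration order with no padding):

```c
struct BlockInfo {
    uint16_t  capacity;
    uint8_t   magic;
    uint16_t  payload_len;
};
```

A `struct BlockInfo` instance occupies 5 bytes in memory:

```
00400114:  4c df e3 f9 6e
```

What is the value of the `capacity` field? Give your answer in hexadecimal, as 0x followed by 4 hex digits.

`capacity` is the first field, at byte offset 0, occupying 2 bytes.
Bytes at offsets 0..1: 4C DF.
Little-endian: lowest address holds the least-significant byte.
Reassemble most-significant byte first: DF 4C → 0xDF4C.

0xDF4C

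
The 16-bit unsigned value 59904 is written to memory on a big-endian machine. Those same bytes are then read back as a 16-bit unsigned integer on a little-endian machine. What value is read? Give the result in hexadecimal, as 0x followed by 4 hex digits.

0x00EA

59904 in 16-bit hexadecimal is 0xEA00.
Stored big-endian, the bytes at ascending addresses are EA 00.
Read back as little-endian, the first byte is least significant, giving 0x00EA.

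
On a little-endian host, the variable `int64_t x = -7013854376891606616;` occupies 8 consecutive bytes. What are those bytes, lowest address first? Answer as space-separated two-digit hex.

A8 99 0E EF 9A C8 A9 9E

Two's complement of -7013854376891606616 in 64 bits: 7013854376891606616 = 0x6156376510F16658; invert → 0x9EA9C89AEF0E99A7; add 1 → 0x9EA9C89AEF0E99A8.
Split into bytes (most-significant first): 9E A9 C8 9A EF 0E 99 A8.
Little-endian: lowest address holds the least-significant byte.
So at ascending addresses the bytes are A8 99 0E EF 9A C8 A9 9E.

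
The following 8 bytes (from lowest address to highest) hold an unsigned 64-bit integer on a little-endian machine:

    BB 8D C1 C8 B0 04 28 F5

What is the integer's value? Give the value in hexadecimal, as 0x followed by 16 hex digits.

In little-endian order the low byte comes first in memory.
Reassemble most-significant byte first: F5 28 04 B0 C8 C1 8D BB → 0xF52804B0C8C18DBB.

0xF52804B0C8C18DBB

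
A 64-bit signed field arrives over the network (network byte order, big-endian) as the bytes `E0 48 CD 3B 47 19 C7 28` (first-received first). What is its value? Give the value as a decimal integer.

Big-endian: lowest address holds the most-significant byte.
The bytes are already most-significant first: 0xE048CD3B4719C728.
Top bit is set, so as a signed 64-bit value this is 0xE048CD3B4719C728 − 2^64 = -2285351156410890456.

-2285351156410890456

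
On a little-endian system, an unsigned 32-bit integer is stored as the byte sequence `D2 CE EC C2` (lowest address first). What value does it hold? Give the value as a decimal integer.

Little-endian stores the least-significant byte at the lowest address.
Reassemble most-significant byte first: C2 EC CE D2 → 0xC2ECCED2.
0xC2ECCED2 = 3270299346.

3270299346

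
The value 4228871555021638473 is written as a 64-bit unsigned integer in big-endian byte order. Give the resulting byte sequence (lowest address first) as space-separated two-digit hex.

4228871555021638473 in hexadecimal, padded to 64 bits, is 0x3AAFF84615D18B49.
Split into bytes (most-significant first): 3A AF F8 46 15 D1 8B 49.
Big-endian: lowest address holds the most-significant byte.
So the memory order matches the most-significant-first order: 3A AF F8 46 15 D1 8B 49.

3A AF F8 46 15 D1 8B 49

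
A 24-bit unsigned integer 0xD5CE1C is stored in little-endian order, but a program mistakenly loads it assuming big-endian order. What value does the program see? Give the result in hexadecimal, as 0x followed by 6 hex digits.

0x1CCED5

Stored little-endian, the bytes at ascending addresses are 1C CE D5.
Read back as big-endian, the last byte is least significant, giving 0x1CCED5.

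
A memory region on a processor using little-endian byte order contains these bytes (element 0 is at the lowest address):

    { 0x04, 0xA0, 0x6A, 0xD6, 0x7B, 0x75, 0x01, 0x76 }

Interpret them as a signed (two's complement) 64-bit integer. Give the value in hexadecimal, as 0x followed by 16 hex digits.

In little-endian order the low byte comes first in memory.
Reassemble most-significant byte first: 76 01 75 7B D6 6A A0 04 → 0x7601757BD66AA004.

0x7601757BD66AA004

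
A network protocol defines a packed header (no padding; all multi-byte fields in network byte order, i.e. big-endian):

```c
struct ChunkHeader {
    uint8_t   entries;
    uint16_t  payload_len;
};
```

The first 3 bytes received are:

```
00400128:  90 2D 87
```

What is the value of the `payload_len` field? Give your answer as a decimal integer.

`payload_len` follows `entries` (1 byte), so it starts at byte offset 1 and occupies 2 bytes.
Bytes at offsets 1..2: 2D 87.
Big-endian: lowest address holds the most-significant byte.
The bytes are already most-significant first: 0x2D87.
0x2D87 = 11655.

11655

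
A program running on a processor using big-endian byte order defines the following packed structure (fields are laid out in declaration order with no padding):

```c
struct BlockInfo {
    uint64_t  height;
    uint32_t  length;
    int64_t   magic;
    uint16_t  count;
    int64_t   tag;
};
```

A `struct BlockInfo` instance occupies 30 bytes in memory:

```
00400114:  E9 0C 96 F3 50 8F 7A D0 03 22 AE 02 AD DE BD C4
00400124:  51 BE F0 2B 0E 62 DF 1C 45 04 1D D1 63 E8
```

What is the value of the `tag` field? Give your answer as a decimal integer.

-2369943419921275928

`tag` follows `height` (8 B), `length` (4 B), `magic` (8 B), `count` (2 B), so it starts at offset 8 + 4 + 8 + 2 = 22 and occupies 8 bytes.
Bytes at offsets 22..29: DF 1C 45 04 1D D1 63 E8.
Big-endian: lowest address holds the most-significant byte.
The bytes are already most-significant first: 0xDF1C45041DD163E8.
Top bit is set, so as a signed 64-bit value this is 0xDF1C45041DD163E8 − 2^64 = -2369943419921275928.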